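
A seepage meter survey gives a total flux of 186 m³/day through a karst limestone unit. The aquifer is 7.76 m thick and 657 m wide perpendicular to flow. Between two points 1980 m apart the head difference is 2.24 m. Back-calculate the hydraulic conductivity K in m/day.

Cross-sectional area A = 657 × 7.76 = 5098 m².
Hydraulic gradient i = Δh / L = 2.24 / 1980 = 0.001131.
From Q = K·A·i, K = Q / (A·i) = 186 / (5098 × 0.001131) = 32.25 m/day.

32.2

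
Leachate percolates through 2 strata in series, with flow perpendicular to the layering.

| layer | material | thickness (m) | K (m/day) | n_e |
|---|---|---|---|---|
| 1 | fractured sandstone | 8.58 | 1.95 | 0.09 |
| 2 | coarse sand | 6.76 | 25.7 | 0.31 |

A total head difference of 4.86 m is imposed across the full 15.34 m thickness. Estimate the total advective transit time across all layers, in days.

2.75

With flow normal to the layers, continuity requires the same specific discharge q through every layer.
Σ(b_i/K_i) = 8.58/1.95 + 6.76/25.7 = 4.663 d.
q = Δh / Σ(b_i/K_i) = 4.86 / 4.663 = 1.042 m/day.
In each layer the seepage velocity is v_i = q/n_i, so the layer transit time is t_i = b_i·n_i / q:
  layer 1 (fractured sandstone): t_1 = 8.58 × 0.09 / 1.042 = 0.7409 d
  layer 2 (coarse sand): t_2 = 6.76 × 0.31 / 1.042 = 2.011 d
Total t = Σ t_i = 2.752 days.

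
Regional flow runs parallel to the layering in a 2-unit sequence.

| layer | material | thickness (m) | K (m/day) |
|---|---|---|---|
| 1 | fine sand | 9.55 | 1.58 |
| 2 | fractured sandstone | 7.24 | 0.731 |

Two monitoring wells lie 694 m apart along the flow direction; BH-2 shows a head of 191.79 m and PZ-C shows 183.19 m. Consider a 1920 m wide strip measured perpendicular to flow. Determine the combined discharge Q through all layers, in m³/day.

Flow is parallel to layering, so each bed carries its own Darcy discharge and the transmissivities add.
Σ(K_i·b_i) = 1.58×9.55 + 0.731×7.24 = 20.38 m²/day.
Hydraulic gradient i = (191.79 − 183.19) / 694 = 8.6 / 694 = 0.01239.
Q = Σ(K_i·b_i) · W · i = 20.38 × 1920 × 0.01239 = 484.9 m³/day.

485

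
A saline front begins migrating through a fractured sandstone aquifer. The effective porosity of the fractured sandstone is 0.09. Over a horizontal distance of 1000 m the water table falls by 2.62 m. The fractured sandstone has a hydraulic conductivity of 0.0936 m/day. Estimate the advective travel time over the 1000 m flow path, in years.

1000

Hydraulic gradient i = Δh / L = 2.62 / 1000 = 0.002620.
Darcy flux q = K · i = 0.09360 × 0.002620 = 0.0002452 m/day.
Seepage velocity v = q / n_e = 0.0002452 / 0.09 = 0.002725 m/day.
Travel time t = L / v = 1000 / 0.002725 = 3.670e+05 days = 1005 years.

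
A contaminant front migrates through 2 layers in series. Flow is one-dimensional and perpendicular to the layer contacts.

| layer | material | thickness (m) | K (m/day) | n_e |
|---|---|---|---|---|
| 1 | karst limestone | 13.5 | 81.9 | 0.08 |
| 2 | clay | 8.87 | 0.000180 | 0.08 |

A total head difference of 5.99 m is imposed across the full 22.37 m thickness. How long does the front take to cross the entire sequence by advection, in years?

With flow normal to the layers, continuity requires the same specific discharge q through every layer.
Σ(b_i/K_i) = 13.5/81.9 + 8.87/0.000180 = 49278 d.
q = Δh / Σ(b_i/K_i) = 5.99 / 49278 = 0.0001216 m/day.
In each layer the seepage velocity is v_i = q/n_i, so the layer transit time is t_i = b_i·n_i / q:
  layer 1 (karst limestone): t_1 = 13.5 × 0.08 / 0.0001216 = 8885 d
  layer 2 (clay): t_2 = 8.87 × 0.08 / 0.0001216 = 5838 d
Total t = Σ t_i = 14723 days = 40.31 years.

40.3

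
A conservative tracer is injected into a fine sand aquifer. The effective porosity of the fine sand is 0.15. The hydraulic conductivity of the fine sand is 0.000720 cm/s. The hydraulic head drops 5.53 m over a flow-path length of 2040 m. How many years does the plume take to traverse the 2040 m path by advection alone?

497

Convert K: 0.000720 cm/s × 864 = 0.6221 m/day.
Hydraulic gradient i = Δh / L = 5.53 / 2040 = 0.002711.
Darcy flux q = K · i = 0.6221 × 0.002711 = 0.001686 m/day.
Seepage velocity v = q / n_e = 0.001686 / 0.15 = 0.01124 m/day.
Travel time t = L / v = 2040 / 0.01124 = 1.815e+05 days = 496.8 years.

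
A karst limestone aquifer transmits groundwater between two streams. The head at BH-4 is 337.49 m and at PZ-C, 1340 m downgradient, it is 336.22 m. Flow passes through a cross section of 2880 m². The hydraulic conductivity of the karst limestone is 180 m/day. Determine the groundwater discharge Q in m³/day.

491

Hydraulic gradient i = (337.49 − 336.22) / 1340 = 1.27 / 1340 = 0.0009478.
Darcy's law: Q = K · A · i = 180.0 × 2880 × 0.0009478 = 491.3 m³/day.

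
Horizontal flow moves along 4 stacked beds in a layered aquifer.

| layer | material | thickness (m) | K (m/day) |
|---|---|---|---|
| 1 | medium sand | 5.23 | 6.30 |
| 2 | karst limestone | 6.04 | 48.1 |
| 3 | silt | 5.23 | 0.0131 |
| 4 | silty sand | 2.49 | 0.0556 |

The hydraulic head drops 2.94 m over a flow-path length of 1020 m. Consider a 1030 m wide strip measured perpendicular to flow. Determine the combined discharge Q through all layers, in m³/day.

Flow is parallel to layering, so each bed carries its own Darcy discharge and the transmissivities add.
Σ(K_i·b_i) = 6.30×5.23 + 48.1×6.04 + 0.0131×5.23 + 0.0556×2.49 = 323.7 m²/day.
Hydraulic gradient i = Δh / L = 2.94 / 1020 = 0.002882.
Q = Σ(K_i·b_i) · W · i = 323.7 × 1030 × 0.002882 = 960.9 m³/day.

961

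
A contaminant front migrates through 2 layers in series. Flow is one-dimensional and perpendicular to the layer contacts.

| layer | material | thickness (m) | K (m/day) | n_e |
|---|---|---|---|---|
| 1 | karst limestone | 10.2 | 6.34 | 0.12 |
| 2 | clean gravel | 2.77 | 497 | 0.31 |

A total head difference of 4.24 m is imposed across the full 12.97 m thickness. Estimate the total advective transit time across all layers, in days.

0.793

With flow normal to the layers, continuity requires the same specific discharge q through every layer.
Σ(b_i/K_i) = 10.2/6.34 + 2.77/497 = 1.614 d.
q = Δh / Σ(b_i/K_i) = 4.24 / 1.614 = 2.626 m/day.
In each layer the seepage velocity is v_i = q/n_i, so the layer transit time is t_i = b_i·n_i / q:
  layer 1 (karst limestone): t_1 = 10.2 × 0.12 / 2.626 = 0.4660 d
  layer 2 (clean gravel): t_2 = 2.77 × 0.31 / 2.626 = 0.3270 d
Total t = Σ t_i = 0.7930 days.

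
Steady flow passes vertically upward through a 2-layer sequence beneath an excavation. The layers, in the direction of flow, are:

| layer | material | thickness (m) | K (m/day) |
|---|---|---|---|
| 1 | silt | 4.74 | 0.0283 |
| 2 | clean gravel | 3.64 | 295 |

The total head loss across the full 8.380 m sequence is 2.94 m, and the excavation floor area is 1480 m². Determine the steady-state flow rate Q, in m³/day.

26.0

Flow is perpendicular to layering, so the layers act in series and the equivalent K is the thickness-weighted harmonic mean.
Total thickness L = 4.74 + 3.64 = 8.380 m.
Σ(b_i/K_i) = 4.74/0.0283 + 3.64/295 = 167.5 d.
K_eq = L / Σ(b_i/K_i) = 8.380 / 167.5 = 0.05003 m/day.
Q = K_eq · A · (Δh/L) = 0.05003 × 1480 × (2.94/8.380) = 25.98 m³/day.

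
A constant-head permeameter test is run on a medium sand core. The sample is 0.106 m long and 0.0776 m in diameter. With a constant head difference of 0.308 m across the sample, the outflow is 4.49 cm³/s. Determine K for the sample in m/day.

Cross-sectional area A = π·(d/2)² = π × (0.0776/2)² = 0.004729 m².
Convert discharge: 4.49 cm³/s = 4.490e-06 m³/s.
Darcy's law rearranged: K = Q·L / (A·Δh) = 4.490e-06 × 0.106 / (0.004729 × 0.308) = 0.0003267 m/s = 28.23 m/day.

28.2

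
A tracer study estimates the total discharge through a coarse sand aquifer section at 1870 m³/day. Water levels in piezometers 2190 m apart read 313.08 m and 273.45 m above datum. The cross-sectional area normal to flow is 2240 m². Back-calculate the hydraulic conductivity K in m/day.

Hydraulic gradient i = (313.08 − 273.45) / 2190 = 39.63 / 2190 = 0.01810.
From Q = K·A·i, K = Q / (A·i) = 1870 / (2240 × 0.01810) = 46.13 m/day.

46.1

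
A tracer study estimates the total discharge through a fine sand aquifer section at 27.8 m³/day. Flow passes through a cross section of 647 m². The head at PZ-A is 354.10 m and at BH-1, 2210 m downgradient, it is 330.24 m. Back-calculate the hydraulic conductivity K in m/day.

Hydraulic gradient i = (354.10 − 330.24) / 2210 = 23.86 / 2210 = 0.01080.
From Q = K·A·i, K = Q / (A·i) = 27.8 / (647.0 × 0.01080) = 3.980 m/day.

3.98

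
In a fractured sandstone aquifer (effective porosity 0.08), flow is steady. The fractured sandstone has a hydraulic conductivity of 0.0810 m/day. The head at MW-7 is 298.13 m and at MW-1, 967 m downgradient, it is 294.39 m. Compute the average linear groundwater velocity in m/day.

0.00392

Hydraulic gradient i = (298.13 − 294.39) / 967 = 3.74 / 967 = 0.003868.
Darcy flux q = K · i = 0.08100 × 0.003868 = 0.0003133 m/day.
Seepage velocity v = q / n_e = 0.0003133 / 0.08 = 0.003916 m/day.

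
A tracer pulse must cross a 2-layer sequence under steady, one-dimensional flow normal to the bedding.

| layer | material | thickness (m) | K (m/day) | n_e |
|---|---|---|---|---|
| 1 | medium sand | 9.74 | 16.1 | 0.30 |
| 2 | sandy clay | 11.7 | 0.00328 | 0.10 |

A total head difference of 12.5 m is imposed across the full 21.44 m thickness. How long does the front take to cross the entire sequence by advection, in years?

With flow normal to the layers, continuity requires the same specific discharge q through every layer.
Σ(b_i/K_i) = 9.74/16.1 + 11.7/0.00328 = 3568 d.
q = Δh / Σ(b_i/K_i) = 12.5 / 3568 = 0.003504 m/day.
In each layer the seepage velocity is v_i = q/n_i, so the layer transit time is t_i = b_i·n_i / q:
  layer 1 (medium sand): t_1 = 9.74 × 0.30 / 0.003504 = 834.0 d
  layer 2 (sandy clay): t_2 = 11.7 × 0.10 / 0.003504 = 333.9 d
Total t = Σ t_i = 1168 days = 3.198 years.

3.20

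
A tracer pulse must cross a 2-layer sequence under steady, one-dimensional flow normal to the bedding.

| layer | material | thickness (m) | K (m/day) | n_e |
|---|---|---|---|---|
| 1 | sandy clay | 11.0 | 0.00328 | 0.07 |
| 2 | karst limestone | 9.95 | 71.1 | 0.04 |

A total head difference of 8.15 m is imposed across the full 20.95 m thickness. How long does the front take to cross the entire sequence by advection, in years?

With flow normal to the layers, continuity requires the same specific discharge q through every layer.
Σ(b_i/K_i) = 11.0/0.00328 + 9.95/71.1 = 3354 d.
q = Δh / Σ(b_i/K_i) = 8.15 / 3354 = 0.002430 m/day.
In each layer the seepage velocity is v_i = q/n_i, so the layer transit time is t_i = b_i·n_i / q:
  layer 1 (sandy clay): t_1 = 11.0 × 0.07 / 0.002430 = 316.9 d
  layer 2 (karst limestone): t_2 = 9.95 × 0.04 / 0.002430 = 163.8 d
Total t = Σ t_i = 480.6 days = 1.316 years.

1.32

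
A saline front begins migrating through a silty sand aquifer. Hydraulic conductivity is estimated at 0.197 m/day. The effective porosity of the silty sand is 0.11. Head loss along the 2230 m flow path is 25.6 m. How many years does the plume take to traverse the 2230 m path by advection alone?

Hydraulic gradient i = Δh / L = 25.6 / 2230 = 0.01148.
Darcy flux q = K · i = 0.1970 × 0.01148 = 0.002262 m/day.
Seepage velocity v = q / n_e = 0.002262 / 0.11 = 0.02056 m/day.
Travel time t = L / v = 2230 / 0.02056 = 1.085e+05 days = 297.0 years.

297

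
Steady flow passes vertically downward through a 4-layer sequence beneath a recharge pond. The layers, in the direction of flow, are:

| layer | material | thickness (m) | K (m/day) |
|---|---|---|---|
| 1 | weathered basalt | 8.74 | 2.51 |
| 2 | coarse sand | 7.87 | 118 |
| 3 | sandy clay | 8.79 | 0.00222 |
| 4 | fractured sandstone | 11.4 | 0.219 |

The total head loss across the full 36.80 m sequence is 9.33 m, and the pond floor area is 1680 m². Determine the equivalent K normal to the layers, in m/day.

Flow is perpendicular to layering, so the layers act in series and the equivalent K is the thickness-weighted harmonic mean.
Total thickness L = 8.74 + 7.87 + 8.79 + 11.4 = 36.80 m.
Σ(b_i/K_i) = 8.74/2.51 + 7.87/118 + 8.79/0.00222 + 11.4/0.219 = 4015 d.
K_eq = L / Σ(b_i/K_i) = 36.80 / 4015 = 0.009165 m/day.

0.00917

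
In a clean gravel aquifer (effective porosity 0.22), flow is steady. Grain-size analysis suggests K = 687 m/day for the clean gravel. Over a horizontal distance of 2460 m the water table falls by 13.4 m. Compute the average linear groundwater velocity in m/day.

Hydraulic gradient i = Δh / L = 13.4 / 2460 = 0.005447.
Darcy flux q = K · i = 687.0 × 0.005447 = 3.742 m/day.
Seepage velocity v = q / n_e = 3.742 / 0.22 = 17.01 m/day.

17.0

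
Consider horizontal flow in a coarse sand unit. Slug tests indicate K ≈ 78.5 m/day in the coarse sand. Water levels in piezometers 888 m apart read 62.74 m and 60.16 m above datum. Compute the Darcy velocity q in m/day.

0.228

Hydraulic gradient i = (62.74 − 60.16) / 888 = 2.58 / 888 = 0.002905.
Specific discharge q = K · i = 78.50 × 0.002905 = 0.2281 m/day.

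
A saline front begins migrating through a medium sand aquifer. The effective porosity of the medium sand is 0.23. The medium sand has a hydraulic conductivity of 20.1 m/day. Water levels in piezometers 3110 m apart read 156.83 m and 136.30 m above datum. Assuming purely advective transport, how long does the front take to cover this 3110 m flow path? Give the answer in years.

14.8

Hydraulic gradient i = (156.83 − 136.30) / 3110 = 20.53 / 3110 = 0.006601.
Darcy flux q = K · i = 20.10 × 0.006601 = 0.1327 m/day.
Seepage velocity v = q / n_e = 0.1327 / 0.23 = 0.5769 m/day.
Travel time t = L / v = 3110 / 0.5769 = 5391 days = 14.76 years.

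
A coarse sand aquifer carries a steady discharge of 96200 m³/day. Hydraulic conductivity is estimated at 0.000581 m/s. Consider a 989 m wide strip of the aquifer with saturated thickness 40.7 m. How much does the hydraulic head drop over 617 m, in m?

Convert K: 0.000581 m/s × 86400 = 50.20 m/day.
Cross-sectional area A = 989 × 40.7 = 40252 m².
From Q = K·A·i, i = Q / (K·A) = 96200 / (50.20 × 40252) = 0.04761.
Head loss Δh = i · L = 0.04761 × 617 = 29.38 m.

29.4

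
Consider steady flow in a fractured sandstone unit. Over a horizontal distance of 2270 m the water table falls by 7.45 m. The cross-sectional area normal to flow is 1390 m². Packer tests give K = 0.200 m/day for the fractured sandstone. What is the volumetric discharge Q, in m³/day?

0.912

Hydraulic gradient i = Δh / L = 7.45 / 2270 = 0.003282.
Darcy's law: Q = K · A · i = 0.2000 × 1390 × 0.003282 = 0.9124 m³/day.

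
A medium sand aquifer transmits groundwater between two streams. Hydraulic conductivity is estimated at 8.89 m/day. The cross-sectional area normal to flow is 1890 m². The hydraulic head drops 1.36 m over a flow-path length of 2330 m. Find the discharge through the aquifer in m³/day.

9.81

Hydraulic gradient i = Δh / L = 1.36 / 2330 = 0.0005837.
Darcy's law: Q = K · A · i = 8.890 × 1890 × 0.0005837 = 9.807 m³/day.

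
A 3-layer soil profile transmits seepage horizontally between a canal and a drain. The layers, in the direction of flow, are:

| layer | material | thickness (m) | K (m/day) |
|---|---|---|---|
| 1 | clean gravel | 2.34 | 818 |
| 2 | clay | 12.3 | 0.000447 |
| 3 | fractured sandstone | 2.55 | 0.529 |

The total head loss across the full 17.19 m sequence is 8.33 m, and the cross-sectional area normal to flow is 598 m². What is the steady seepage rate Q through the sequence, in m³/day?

0.181

Flow is perpendicular to layering, so the layers act in series and the equivalent K is the thickness-weighted harmonic mean.
Total thickness L = 2.34 + 12.3 + 2.55 = 17.19 m.
Σ(b_i/K_i) = 2.34/818 + 12.3/0.000447 + 2.55/0.529 = 27522 d.
K_eq = L / Σ(b_i/K_i) = 17.19 / 27522 = 0.0006246 m/day.
Q = K_eq · A · (Δh/L) = 0.0006246 × 598 × (8.33/17.19) = 0.1810 m³/day.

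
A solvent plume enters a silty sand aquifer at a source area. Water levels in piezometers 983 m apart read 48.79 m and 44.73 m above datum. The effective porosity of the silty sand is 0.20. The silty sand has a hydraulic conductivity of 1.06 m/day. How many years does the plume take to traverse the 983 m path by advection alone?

123

Hydraulic gradient i = (48.79 − 44.73) / 983 = 4.06 / 983 = 0.004130.
Darcy flux q = K · i = 1.060 × 0.004130 = 0.004378 m/day.
Seepage velocity v = q / n_e = 0.004378 / 0.20 = 0.02189 m/day.
Travel time t = L / v = 983 / 0.02189 = 44906 days = 122.9 years.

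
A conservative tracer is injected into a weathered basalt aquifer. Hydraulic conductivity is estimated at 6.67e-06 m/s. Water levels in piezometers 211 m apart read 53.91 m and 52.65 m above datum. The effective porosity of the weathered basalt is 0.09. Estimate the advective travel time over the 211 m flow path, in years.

15.1

Convert K: 6.67e-06 m/s × 86400 = 0.5763 m/day.
Hydraulic gradient i = (53.91 − 52.65) / 211 = 1.26 / 211 = 0.005972.
Darcy flux q = K · i = 0.5763 × 0.005972 = 0.003441 m/day.
Seepage velocity v = q / n_e = 0.003441 / 0.09 = 0.03824 m/day.
Travel time t = L / v = 211 / 0.03824 = 5518 days = 15.11 years.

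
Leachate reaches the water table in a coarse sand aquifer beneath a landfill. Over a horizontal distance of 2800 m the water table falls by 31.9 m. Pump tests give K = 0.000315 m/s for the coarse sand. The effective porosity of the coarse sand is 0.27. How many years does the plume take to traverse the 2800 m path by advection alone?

Convert K: 0.000315 m/s × 86400 = 27.22 m/day.
Hydraulic gradient i = Δh / L = 31.9 / 2800 = 0.01139.
Darcy flux q = K · i = 27.22 × 0.01139 = 0.3101 m/day.
Seepage velocity v = q / n_e = 0.3101 / 0.27 = 1.148 m/day.
Travel time t = L / v = 2800 / 1.148 = 2438 days = 6.675 years.

6.68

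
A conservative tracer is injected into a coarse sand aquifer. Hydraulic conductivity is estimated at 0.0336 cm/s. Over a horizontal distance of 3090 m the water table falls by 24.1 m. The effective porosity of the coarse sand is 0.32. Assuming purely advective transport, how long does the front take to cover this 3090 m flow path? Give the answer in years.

12.0

Convert K: 0.0336 cm/s × 864 = 29.03 m/day.
Hydraulic gradient i = Δh / L = 24.1 / 3090 = 0.007799.
Darcy flux q = K · i = 29.03 × 0.007799 = 0.2264 m/day.
Seepage velocity v = q / n_e = 0.2264 / 0.32 = 0.7076 m/day.
Travel time t = L / v = 3090 / 0.7076 = 4367 days = 11.96 years.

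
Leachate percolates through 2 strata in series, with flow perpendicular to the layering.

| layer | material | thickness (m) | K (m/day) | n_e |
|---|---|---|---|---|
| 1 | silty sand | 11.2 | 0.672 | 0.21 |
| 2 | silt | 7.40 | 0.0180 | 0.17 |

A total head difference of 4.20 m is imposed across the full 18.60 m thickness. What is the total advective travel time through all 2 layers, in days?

368

With flow normal to the layers, continuity requires the same specific discharge q through every layer.
Σ(b_i/K_i) = 11.2/0.672 + 7.40/0.0180 = 427.8 d.
q = Δh / Σ(b_i/K_i) = 4.20 / 427.8 = 0.009818 m/day.
In each layer the seepage velocity is v_i = q/n_i, so the layer transit time is t_i = b_i·n_i / q:
  layer 1 (silty sand): t_1 = 11.2 × 0.21 / 0.009818 = 239.6 d
  layer 2 (silt): t_2 = 7.40 × 0.17 / 0.009818 = 128.1 d
Total t = Σ t_i = 367.7 days.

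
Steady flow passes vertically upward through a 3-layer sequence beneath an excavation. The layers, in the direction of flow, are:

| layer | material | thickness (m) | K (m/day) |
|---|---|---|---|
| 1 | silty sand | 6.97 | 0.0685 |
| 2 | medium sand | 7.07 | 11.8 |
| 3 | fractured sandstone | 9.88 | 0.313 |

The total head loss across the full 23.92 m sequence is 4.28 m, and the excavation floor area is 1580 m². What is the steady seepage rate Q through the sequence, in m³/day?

50.5

Flow is perpendicular to layering, so the layers act in series and the equivalent K is the thickness-weighted harmonic mean.
Total thickness L = 6.97 + 7.07 + 9.88 = 23.92 m.
Σ(b_i/K_i) = 6.97/0.0685 + 7.07/11.8 + 9.88/0.313 = 133.9 d.
K_eq = L / Σ(b_i/K_i) = 23.92 / 133.9 = 0.1786 m/day.
Q = K_eq · A · (Δh/L) = 0.1786 × 1580 × (4.28/23.92) = 50.50 m³/day.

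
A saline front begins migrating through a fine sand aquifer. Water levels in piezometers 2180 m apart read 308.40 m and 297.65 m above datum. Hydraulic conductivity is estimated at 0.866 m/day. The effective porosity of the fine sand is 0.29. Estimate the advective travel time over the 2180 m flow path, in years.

Hydraulic gradient i = (308.40 − 297.65) / 2180 = 10.75 / 2180 = 0.004931.
Darcy flux q = K · i = 0.8660 × 0.004931 = 0.004270 m/day.
Seepage velocity v = q / n_e = 0.004270 / 0.29 = 0.01473 m/day.
Travel time t = L / v = 2180 / 0.01473 = 1.480e+05 days = 405.3 years.

405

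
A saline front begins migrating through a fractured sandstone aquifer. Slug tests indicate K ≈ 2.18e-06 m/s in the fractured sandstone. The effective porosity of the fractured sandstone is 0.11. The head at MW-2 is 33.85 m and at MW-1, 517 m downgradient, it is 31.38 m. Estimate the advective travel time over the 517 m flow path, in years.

Convert K: 2.18e-06 m/s × 86400 = 0.1884 m/day.
Hydraulic gradient i = (33.85 − 31.38) / 517 = 2.47 / 517 = 0.004778.
Darcy flux q = K · i = 0.1884 × 0.004778 = 0.0008999 m/day.
Seepage velocity v = q / n_e = 0.0008999 / 0.11 = 0.008181 m/day.
Travel time t = L / v = 517 / 0.008181 = 63198 days = 173.0 years.

173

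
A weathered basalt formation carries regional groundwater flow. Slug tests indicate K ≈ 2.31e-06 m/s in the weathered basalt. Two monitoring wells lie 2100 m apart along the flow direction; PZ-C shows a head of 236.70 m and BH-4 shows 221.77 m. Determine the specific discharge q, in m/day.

0.00142

Convert K: 2.31e-06 m/s × 86400 = 0.1996 m/day.
Hydraulic gradient i = (236.70 − 221.77) / 2100 = 14.93 / 2100 = 0.007110.
Specific discharge q = K · i = 0.1996 × 0.007110 = 0.001419 m/day.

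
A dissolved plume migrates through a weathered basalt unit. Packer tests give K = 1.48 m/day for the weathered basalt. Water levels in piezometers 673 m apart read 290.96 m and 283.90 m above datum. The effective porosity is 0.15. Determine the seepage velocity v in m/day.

Hydraulic gradient i = (290.96 − 283.90) / 673 = 7.06 / 673 = 0.01049.
Darcy flux q = K · i = 1.480 × 0.01049 = 0.01553 m/day.
Seepage velocity v = q / n_e = 0.01553 / 0.15 = 0.1035 m/day.

0.104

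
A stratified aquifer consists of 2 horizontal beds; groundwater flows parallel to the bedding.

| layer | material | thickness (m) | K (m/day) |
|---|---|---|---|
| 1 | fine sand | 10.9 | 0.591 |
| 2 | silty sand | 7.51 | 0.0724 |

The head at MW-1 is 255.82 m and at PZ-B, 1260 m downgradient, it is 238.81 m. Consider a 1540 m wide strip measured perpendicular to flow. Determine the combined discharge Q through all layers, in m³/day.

Flow is parallel to layering, so each bed carries its own Darcy discharge and the transmissivities add.
Σ(K_i·b_i) = 0.591×10.9 + 0.0724×7.51 = 6.986 m²/day.
Hydraulic gradient i = (255.82 − 238.81) / 1260 = 17.01 / 1260 = 0.01350.
Q = Σ(K_i·b_i) · W · i = 6.986 × 1540 × 0.01350 = 145.2 m³/day.

145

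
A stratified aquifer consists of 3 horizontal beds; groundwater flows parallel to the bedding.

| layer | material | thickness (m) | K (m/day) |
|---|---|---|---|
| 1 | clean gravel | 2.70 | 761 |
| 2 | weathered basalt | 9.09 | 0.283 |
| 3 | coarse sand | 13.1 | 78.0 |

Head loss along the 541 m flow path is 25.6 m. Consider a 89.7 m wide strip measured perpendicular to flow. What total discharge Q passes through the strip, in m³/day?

13100

Flow is parallel to layering, so each bed carries its own Darcy discharge and the transmissivities add.
Σ(K_i·b_i) = 761×2.70 + 0.283×9.09 + 78.0×13.1 = 3079 m²/day.
Hydraulic gradient i = Δh / L = 25.6 / 541 = 0.04732.
Q = Σ(K_i·b_i) · W · i = 3079 × 89.7 × 0.04732 = 13069 m³/day.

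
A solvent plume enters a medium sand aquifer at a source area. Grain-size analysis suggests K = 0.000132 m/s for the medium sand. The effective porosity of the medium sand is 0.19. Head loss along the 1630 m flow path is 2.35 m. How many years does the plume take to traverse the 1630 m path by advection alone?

Convert K: 0.000132 m/s × 86400 = 11.40 m/day.
Hydraulic gradient i = Δh / L = 2.35 / 1630 = 0.001442.
Darcy flux q = K · i = 11.40 × 0.001442 = 0.01644 m/day.
Seepage velocity v = q / n_e = 0.01644 / 0.19 = 0.08654 m/day.
Travel time t = L / v = 1630 / 0.08654 = 18835 days = 51.57 years.

51.6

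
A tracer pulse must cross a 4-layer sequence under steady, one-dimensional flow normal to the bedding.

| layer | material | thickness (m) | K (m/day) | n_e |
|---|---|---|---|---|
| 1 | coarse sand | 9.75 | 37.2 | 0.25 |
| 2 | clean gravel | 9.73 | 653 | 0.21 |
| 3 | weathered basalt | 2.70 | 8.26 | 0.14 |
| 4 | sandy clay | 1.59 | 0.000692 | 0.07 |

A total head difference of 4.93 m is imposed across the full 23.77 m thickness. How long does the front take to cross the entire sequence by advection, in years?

6.34

With flow normal to the layers, continuity requires the same specific discharge q through every layer.
Σ(b_i/K_i) = 9.75/37.2 + 9.73/653 + 2.70/8.26 + 1.59/0.000692 = 2298 d.
q = Δh / Σ(b_i/K_i) = 4.93 / 2298 = 0.002145 m/day.
In each layer the seepage velocity is v_i = q/n_i, so the layer transit time is t_i = b_i·n_i / q:
  layer 1 (coarse sand): t_1 = 9.75 × 0.25 / 0.002145 = 1136 d
  layer 2 (clean gravel): t_2 = 9.73 × 0.21 / 0.002145 = 952.6 d
  layer 3 (weathered basalt): t_3 = 2.70 × 0.14 / 0.002145 = 176.2 d
  layer 4 (sandy clay): t_4 = 1.59 × 0.07 / 0.002145 = 51.89 d
Total t = Σ t_i = 2317 days = 6.344 years.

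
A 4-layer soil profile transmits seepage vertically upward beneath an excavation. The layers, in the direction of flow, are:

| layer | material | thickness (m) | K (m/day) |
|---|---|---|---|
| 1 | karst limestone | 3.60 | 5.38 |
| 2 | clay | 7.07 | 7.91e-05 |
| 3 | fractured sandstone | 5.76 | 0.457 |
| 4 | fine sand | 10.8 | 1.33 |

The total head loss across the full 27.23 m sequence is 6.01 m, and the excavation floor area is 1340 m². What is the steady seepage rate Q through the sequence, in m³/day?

Flow is perpendicular to layering, so the layers act in series and the equivalent K is the thickness-weighted harmonic mean.
Total thickness L = 3.60 + 7.07 + 5.76 + 10.8 = 27.23 m.
Σ(b_i/K_i) = 3.60/5.38 + 7.07/7.91e-05 + 5.76/0.457 + 10.8/1.33 = 89402 d.
K_eq = L / Σ(b_i/K_i) = 27.23 / 89402 = 0.0003046 m/day.
Q = K_eq · A · (Δh/L) = 0.0003046 × 1340 × (6.01/27.23) = 0.09008 m³/day.

0.0901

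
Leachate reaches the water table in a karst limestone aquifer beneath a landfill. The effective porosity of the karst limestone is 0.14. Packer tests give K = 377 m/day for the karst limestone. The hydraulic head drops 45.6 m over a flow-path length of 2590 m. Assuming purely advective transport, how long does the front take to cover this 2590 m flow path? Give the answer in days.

Hydraulic gradient i = Δh / L = 45.6 / 2590 = 0.01761.
Darcy flux q = K · i = 377.0 × 0.01761 = 6.638 m/day.
Seepage velocity v = q / n_e = 6.638 / 0.14 = 47.41 m/day.
Travel time t = L / v = 2590 / 47.41 = 54.63 days.

54.6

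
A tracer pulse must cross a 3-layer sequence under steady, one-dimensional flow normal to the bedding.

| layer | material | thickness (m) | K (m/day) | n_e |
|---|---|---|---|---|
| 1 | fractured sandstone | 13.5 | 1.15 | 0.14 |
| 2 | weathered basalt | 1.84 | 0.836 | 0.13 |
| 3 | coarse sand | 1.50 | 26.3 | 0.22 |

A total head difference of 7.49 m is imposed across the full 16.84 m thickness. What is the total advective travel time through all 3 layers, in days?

4.60

With flow normal to the layers, continuity requires the same specific discharge q through every layer.
Σ(b_i/K_i) = 13.5/1.15 + 1.84/0.836 + 1.50/26.3 = 14.00 d.
q = Δh / Σ(b_i/K_i) = 7.49 / 14.00 = 0.5351 m/day.
In each layer the seepage velocity is v_i = q/n_i, so the layer transit time is t_i = b_i·n_i / q:
  layer 1 (fractured sandstone): t_1 = 13.5 × 0.14 / 0.5351 = 3.532 d
  layer 2 (weathered basalt): t_2 = 1.84 × 0.13 / 0.5351 = 0.4470 d
  layer 3 (coarse sand): t_3 = 1.50 × 0.22 / 0.5351 = 0.6167 d
Total t = Σ t_i = 4.596 days.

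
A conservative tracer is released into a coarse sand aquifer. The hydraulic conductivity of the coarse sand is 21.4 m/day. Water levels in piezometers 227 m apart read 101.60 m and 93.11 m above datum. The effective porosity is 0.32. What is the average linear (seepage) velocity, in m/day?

Hydraulic gradient i = (101.60 − 93.11) / 227 = 8.49 / 227 = 0.03740.
Darcy flux q = K · i = 21.40 × 0.03740 = 0.8004 m/day.
Seepage velocity v = q / n_e = 0.8004 / 0.32 = 2.501 m/day.

2.50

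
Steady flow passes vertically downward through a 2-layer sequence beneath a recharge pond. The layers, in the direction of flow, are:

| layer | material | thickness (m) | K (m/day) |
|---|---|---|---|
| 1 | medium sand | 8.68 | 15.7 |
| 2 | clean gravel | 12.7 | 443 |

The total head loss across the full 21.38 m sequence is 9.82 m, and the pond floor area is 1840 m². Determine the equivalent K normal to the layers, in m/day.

36.8

Flow is perpendicular to layering, so the layers act in series and the equivalent K is the thickness-weighted harmonic mean.
Total thickness L = 8.68 + 12.7 = 21.38 m.
Σ(b_i/K_i) = 8.68/15.7 + 12.7/443 = 0.5815 d.
K_eq = L / Σ(b_i/K_i) = 21.38 / 0.5815 = 36.76 m/day.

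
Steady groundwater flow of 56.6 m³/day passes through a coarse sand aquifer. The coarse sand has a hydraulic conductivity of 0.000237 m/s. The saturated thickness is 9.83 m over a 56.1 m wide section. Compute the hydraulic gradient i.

Convert K: 0.000237 m/s × 86400 = 20.48 m/day.
Cross-sectional area A = 56.1 × 9.83 = 551.5 m².
From Q = K·A·i, i = Q / (K·A) = 56.6 / (20.48 × 551.5) = 0.005012.

0.00501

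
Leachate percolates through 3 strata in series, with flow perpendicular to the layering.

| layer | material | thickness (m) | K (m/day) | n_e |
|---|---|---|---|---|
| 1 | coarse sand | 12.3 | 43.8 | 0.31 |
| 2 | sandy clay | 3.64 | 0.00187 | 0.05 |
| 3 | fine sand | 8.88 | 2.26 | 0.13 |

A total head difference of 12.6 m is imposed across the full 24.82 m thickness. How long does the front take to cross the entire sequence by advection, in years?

2.18

With flow normal to the layers, continuity requires the same specific discharge q through every layer.
Σ(b_i/K_i) = 12.3/43.8 + 3.64/0.00187 + 8.88/2.26 = 1951 d.
q = Δh / Σ(b_i/K_i) = 12.6 / 1951 = 0.006459 m/day.
In each layer the seepage velocity is v_i = q/n_i, so the layer transit time is t_i = b_i·n_i / q:
  layer 1 (coarse sand): t_1 = 12.3 × 0.31 / 0.006459 = 590.3 d
  layer 2 (sandy clay): t_2 = 3.64 × 0.05 / 0.006459 = 28.18 d
  layer 3 (fine sand): t_3 = 8.88 × 0.13 / 0.006459 = 178.7 d
Total t = Σ t_i = 797.2 days = 2.183 years.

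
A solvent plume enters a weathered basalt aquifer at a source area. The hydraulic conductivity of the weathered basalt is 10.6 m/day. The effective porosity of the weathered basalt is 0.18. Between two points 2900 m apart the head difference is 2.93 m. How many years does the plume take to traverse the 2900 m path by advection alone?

133

Hydraulic gradient i = Δh / L = 2.93 / 2900 = 0.001010.
Darcy flux q = K · i = 10.60 × 0.001010 = 0.01071 m/day.
Seepage velocity v = q / n_e = 0.01071 / 0.18 = 0.05950 m/day.
Travel time t = L / v = 2900 / 0.05950 = 48741 days = 133.4 years.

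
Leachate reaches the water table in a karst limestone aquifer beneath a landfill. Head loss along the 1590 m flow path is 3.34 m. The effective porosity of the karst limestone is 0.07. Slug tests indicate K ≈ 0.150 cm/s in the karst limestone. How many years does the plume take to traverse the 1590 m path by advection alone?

Convert K: 0.150 cm/s × 864 = 129.6 m/day.
Hydraulic gradient i = Δh / L = 3.34 / 1590 = 0.002101.
Darcy flux q = K · i = 129.6 × 0.002101 = 0.2722 m/day.
Seepage velocity v = q / n_e = 0.2722 / 0.07 = 3.889 m/day.
Travel time t = L / v = 1590 / 3.889 = 408.8 days = 1.119 years.

1.12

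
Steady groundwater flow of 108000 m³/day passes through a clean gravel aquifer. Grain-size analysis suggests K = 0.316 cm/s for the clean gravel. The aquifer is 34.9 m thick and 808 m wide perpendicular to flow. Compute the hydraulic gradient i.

Convert K: 0.316 cm/s × 864 = 273.0 m/day.
Cross-sectional area A = 808 × 34.9 = 28199 m².
From Q = K·A·i, i = Q / (K·A) = 108000 / (273.0 × 28199) = 0.01403.

0.0140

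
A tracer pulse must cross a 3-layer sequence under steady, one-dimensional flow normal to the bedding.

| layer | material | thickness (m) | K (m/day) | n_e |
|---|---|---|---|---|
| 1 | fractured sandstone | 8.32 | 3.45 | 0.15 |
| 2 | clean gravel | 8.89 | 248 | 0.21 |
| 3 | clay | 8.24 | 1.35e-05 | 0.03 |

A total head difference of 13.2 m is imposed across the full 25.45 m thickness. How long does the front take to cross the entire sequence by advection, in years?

426

With flow normal to the layers, continuity requires the same specific discharge q through every layer.
Σ(b_i/K_i) = 8.32/3.45 + 8.89/248 + 8.24/1.35e-05 = 6.104e+05 d.
q = Δh / Σ(b_i/K_i) = 13.2 / 6.104e+05 = 2.163e-05 m/day.
In each layer the seepage velocity is v_i = q/n_i, so the layer transit time is t_i = b_i·n_i / q:
  layer 1 (fractured sandstone): t_1 = 8.32 × 0.15 / 2.163e-05 = 57708 d
  layer 2 (clean gravel): t_2 = 8.89 × 0.21 / 2.163e-05 = 86326 d
  layer 3 (clay): t_3 = 8.24 × 0.03 / 2.163e-05 = 11431 d
Total t = Σ t_i = 1.555e+05 days = 425.6 years.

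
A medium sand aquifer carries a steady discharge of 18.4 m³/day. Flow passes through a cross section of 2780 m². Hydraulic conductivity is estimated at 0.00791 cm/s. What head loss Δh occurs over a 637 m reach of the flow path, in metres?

Convert K: 0.00791 cm/s × 864 = 6.834 m/day.
From Q = K·A·i, i = Q / (K·A) = 18.4 / (6.834 × 2780) = 0.0009685.
Head loss Δh = i · L = 0.0009685 × 637 = 0.6169 m.

0.617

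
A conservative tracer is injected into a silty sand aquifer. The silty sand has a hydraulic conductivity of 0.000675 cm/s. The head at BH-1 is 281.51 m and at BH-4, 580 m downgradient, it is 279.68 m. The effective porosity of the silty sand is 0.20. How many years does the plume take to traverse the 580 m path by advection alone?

Convert K: 0.000675 cm/s × 864 = 0.5832 m/day.
Hydraulic gradient i = (281.51 − 279.68) / 580 = 1.83 / 580 = 0.003155.
Darcy flux q = K · i = 0.5832 × 0.003155 = 0.001840 m/day.
Seepage velocity v = q / n_e = 0.001840 / 0.20 = 0.009200 m/day.
Travel time t = L / v = 580 / 0.009200 = 63040 days = 172.6 years.

173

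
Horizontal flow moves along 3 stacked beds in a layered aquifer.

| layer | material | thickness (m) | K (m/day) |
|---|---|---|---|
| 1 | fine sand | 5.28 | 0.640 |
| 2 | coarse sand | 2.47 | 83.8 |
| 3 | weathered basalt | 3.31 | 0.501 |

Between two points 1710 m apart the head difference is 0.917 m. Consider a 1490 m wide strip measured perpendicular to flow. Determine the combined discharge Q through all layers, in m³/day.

Flow is parallel to layering, so each bed carries its own Darcy discharge and the transmissivities add.
Σ(K_i·b_i) = 0.640×5.28 + 83.8×2.47 + 0.501×3.31 = 212.0 m²/day.
Hydraulic gradient i = Δh / L = 0.917 / 1710 = 0.0005363.
Q = Σ(K_i·b_i) · W · i = 212.0 × 1490 × 0.0005363 = 169.4 m³/day.

169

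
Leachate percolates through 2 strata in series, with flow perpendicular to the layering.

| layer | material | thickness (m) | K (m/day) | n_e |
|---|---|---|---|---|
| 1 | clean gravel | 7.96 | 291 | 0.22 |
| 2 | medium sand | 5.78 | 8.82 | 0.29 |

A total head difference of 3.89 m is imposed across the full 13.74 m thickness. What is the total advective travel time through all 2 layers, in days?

With flow normal to the layers, continuity requires the same specific discharge q through every layer.
Σ(b_i/K_i) = 7.96/291 + 5.78/8.82 = 0.6827 d.
q = Δh / Σ(b_i/K_i) = 3.89 / 0.6827 = 5.698 m/day.
In each layer the seepage velocity is v_i = q/n_i, so the layer transit time is t_i = b_i·n_i / q:
  layer 1 (clean gravel): t_1 = 7.96 × 0.22 / 5.698 = 0.3073 d
  layer 2 (medium sand): t_2 = 5.78 × 0.29 / 5.698 = 0.2942 d
Total t = Σ t_i = 0.6015 days.

0.601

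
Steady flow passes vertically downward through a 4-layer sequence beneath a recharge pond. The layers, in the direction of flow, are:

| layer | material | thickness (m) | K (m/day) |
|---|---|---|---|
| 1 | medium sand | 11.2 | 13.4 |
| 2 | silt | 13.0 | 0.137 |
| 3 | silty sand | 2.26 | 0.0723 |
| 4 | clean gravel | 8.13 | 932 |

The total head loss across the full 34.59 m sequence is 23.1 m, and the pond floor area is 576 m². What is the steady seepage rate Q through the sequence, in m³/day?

105

Flow is perpendicular to layering, so the layers act in series and the equivalent K is the thickness-weighted harmonic mean.
Total thickness L = 11.2 + 13.0 + 2.26 + 8.13 = 34.59 m.
Σ(b_i/K_i) = 11.2/13.4 + 13.0/0.137 + 2.26/0.0723 + 8.13/932 = 127.0 d.
K_eq = L / Σ(b_i/K_i) = 34.59 / 127.0 = 0.2724 m/day.
Q = K_eq · A · (Δh/L) = 0.2724 × 576 × (23.1/34.59) = 104.8 m³/day.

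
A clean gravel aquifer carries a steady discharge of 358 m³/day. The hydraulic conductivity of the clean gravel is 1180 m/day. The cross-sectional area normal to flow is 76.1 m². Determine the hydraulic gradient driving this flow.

From Q = K·A·i, i = Q / (K·A) = 358 / (1180 × 76.10) = 0.003987.

0.00399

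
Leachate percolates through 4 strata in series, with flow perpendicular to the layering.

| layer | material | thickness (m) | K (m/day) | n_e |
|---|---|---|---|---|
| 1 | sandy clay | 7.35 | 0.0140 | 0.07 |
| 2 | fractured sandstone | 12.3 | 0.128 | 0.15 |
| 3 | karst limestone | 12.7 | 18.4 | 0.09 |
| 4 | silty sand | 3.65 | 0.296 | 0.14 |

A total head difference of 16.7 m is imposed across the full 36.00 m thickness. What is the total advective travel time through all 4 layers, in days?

With flow normal to the layers, continuity requires the same specific discharge q through every layer.
Σ(b_i/K_i) = 7.35/0.0140 + 12.3/0.128 + 12.7/18.4 + 3.65/0.296 = 634.1 d.
q = Δh / Σ(b_i/K_i) = 16.7 / 634.1 = 0.02634 m/day.
In each layer the seepage velocity is v_i = q/n_i, so the layer transit time is t_i = b_i·n_i / q:
  layer 1 (sandy clay): t_1 = 7.35 × 0.07 / 0.02634 = 19.54 d
  layer 2 (fractured sandstone): t_2 = 12.3 × 0.15 / 0.02634 = 70.06 d
  layer 3 (karst limestone): t_3 = 12.7 × 0.09 / 0.02634 = 43.40 d
  layer 4 (silty sand): t_4 = 3.65 × 0.14 / 0.02634 = 19.40 d
Total t = Σ t_i = 152.4 days.

152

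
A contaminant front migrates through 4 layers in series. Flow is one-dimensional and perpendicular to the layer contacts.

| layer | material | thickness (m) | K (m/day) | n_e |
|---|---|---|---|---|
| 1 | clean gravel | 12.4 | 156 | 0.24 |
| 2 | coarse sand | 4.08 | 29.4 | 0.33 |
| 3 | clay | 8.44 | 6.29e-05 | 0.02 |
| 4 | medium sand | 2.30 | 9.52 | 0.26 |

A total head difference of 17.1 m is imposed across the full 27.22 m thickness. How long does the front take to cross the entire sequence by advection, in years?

With flow normal to the layers, continuity requires the same specific discharge q through every layer.
Σ(b_i/K_i) = 12.4/156 + 4.08/29.4 + 8.44/6.29e-05 + 2.30/9.52 = 1.342e+05 d.
q = Δh / Σ(b_i/K_i) = 17.1 / 1.342e+05 = 0.0001274 m/day.
In each layer the seepage velocity is v_i = q/n_i, so the layer transit time is t_i = b_i·n_i / q:
  layer 1 (clean gravel): t_1 = 12.4 × 0.24 / 0.0001274 = 23352 d
  layer 2 (coarse sand): t_2 = 4.08 × 0.33 / 0.0001274 = 10565 d
  layer 3 (clay): t_3 = 8.44 × 0.02 / 0.0001274 = 1325 d
  layer 4 (medium sand): t_4 = 2.30 × 0.26 / 0.0001274 = 4692 d
Total t = Σ t_i = 39934 days = 109.3 years.

109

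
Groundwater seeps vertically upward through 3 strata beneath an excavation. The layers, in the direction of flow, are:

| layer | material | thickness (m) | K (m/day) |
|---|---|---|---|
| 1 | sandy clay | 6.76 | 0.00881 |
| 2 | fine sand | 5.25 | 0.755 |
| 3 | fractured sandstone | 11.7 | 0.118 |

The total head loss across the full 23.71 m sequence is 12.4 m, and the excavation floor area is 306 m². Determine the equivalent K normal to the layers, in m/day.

Flow is perpendicular to layering, so the layers act in series and the equivalent K is the thickness-weighted harmonic mean.
Total thickness L = 6.76 + 5.25 + 11.7 = 23.71 m.
Σ(b_i/K_i) = 6.76/0.00881 + 5.25/0.755 + 11.7/0.118 = 873.4 d.
K_eq = L / Σ(b_i/K_i) = 23.71 / 873.4 = 0.02715 m/day.

0.0271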